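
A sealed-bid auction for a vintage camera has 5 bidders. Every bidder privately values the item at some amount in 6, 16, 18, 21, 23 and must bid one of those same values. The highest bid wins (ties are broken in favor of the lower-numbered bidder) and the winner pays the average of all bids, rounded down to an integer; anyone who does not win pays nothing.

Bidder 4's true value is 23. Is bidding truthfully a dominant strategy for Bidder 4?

No

Consider the case where Bidder 1 bids 6, Bidder 2 bids 6, Bidder 3 bids 6 and Bidder 5 bids 6.
Truthful bid 23: wins, pays 9, utility 23 - 9 = 14.
Bid 16 instead: wins, pays 8, utility 23 - 8 = 15.
Since 15 > 14, bidding 16 is strictly better here, so truthful bidding is not dominant.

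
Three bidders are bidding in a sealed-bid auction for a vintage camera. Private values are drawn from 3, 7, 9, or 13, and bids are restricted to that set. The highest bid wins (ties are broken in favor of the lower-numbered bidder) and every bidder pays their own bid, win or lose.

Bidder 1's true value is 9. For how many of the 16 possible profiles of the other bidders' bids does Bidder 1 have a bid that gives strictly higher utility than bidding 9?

11

Others bid (3, 3): truth gives 0; bid 3 gives 6 > 0. Violating.
Others bid (3, 7): truth gives 0; bid 7 gives 2 > 0. Violating.
Others bid (3, 13): truth gives -9; bid 3 gives -3 > -9. Violating.
Others bid (7, 3): truth gives 0; bid 7 gives 2 > 0. Violating.
Others bid (3, 9): truth gives 0; no alternative beats it.
Others bid (7, 9): truth gives 0; no alternative beats it.
(Checking all 16 profiles: 11 have a profitable deviation, 5 do not.)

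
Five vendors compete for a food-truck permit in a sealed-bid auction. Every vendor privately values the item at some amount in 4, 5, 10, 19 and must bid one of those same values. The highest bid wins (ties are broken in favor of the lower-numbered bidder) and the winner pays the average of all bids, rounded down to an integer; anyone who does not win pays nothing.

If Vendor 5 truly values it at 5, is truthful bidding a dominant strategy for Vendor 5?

Check each profile of the others' bids and compare truth against every alternative bid.
Others bid (4, 4, 4, 4): truth gives 1, best alternative gives 0.
Others bid (4, 4, 4, 5): truth gives 0, best alternative gives 0.
Others bid (4, 4, 4, 10): truth gives 0, best alternative gives 0.
Others bid (4, 4, 4, 19): truth gives 0, best alternative gives 0.
Others bid (4, 4, 5, 4): truth gives 0, best alternative gives 0.
Others bid (4, 4, 5, 5): truth gives 0, best alternative gives 0.
(Remaining 250 profiles checked similarly; truth is weakly best in each.)
In every case the truthful bid is at least as good as any alternative, so it is a dominant strategy.

Yes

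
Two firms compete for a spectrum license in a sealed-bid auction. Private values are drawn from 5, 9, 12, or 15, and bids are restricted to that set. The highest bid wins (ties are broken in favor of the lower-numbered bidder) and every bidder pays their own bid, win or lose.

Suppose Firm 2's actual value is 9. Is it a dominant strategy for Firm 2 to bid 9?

No

Consider the case where Firm 1 bids 9.
Truthful bid 9: loses but pays 9, utility -9.
Bid 5 instead: loses but pays 5, utility -5.
Since -5 > -9, bidding 5 is strictly better here, so truthful bidding is not dominant.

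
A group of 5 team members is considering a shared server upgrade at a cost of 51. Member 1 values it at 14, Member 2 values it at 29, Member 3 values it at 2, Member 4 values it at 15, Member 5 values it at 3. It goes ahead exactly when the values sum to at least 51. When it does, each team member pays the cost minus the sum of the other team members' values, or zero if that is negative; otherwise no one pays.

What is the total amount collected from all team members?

22

Total value 63 ≥ cost 51, so it is built.
Member 1: others sum to 49; max(0, 51 - 49) = 2.
Member 2: others sum to 34; max(0, 51 - 34) = 17.
Member 3: others sum to 61; max(0, 51 - 61) = 0.
Member 4: others sum to 48; max(0, 51 - 48) = 3.
Member 5: others sum to 60; max(0, 51 - 60) = 0.
Total collected = 2 + 17 + 0 + 3 + 0 = 22.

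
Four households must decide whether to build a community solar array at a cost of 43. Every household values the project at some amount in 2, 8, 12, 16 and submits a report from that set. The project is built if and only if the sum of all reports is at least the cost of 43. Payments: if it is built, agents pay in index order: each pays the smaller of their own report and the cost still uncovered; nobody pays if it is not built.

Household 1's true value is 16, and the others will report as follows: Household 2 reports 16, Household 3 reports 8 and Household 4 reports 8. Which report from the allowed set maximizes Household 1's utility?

Report 2: project not built, utility 0.
Report 8: project not built, utility 0.
Report 12: project built, pays 12, utility 16 - 12 = 4.
Report 16: project built, pays 16, utility 16 - 16 = 0.
The best choice is 12 with utility 4.

12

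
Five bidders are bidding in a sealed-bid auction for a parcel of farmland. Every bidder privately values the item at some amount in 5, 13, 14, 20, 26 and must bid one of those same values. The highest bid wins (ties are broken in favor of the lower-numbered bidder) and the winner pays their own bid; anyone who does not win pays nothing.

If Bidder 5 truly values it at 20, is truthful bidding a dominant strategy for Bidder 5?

Consider the case where Bidder 1 bids 5, Bidder 2 bids 5, Bidder 3 bids 5 and Bidder 4 bids 5.
Truthful bid 20: wins, pays 20, utility 20 - 20 = 0.
Bid 13 instead: wins, pays 13, utility 20 - 13 = 7.
Since 7 > 0, bidding 13 is strictly better here, so truthful bidding is not dominant.

No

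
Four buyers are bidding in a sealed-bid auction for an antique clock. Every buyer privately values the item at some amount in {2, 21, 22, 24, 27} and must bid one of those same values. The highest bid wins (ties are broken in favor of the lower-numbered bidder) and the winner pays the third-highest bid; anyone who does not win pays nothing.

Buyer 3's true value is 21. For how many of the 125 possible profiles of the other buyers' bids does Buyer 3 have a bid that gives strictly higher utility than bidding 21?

9

Others bid (2, 2, 22): truth gives 0; bid 22 gives 19 > 0. Violating.
Others bid (2, 2, 24): truth gives 0; bid 24 gives 19 > 0. Violating.
Others bid (2, 2, 27): truth gives 0; bid 27 gives 19 > 0. Violating.
Others bid (2, 21, 2): truth gives 0; bid 22 gives 19 > 0. Violating.
Others bid (2, 2, 2): truth gives 19; no alternative beats it.
Others bid (2, 2, 21): truth gives 19; no alternative beats it.
(Checking all 125 profiles: 9 have a profitable deviation, 116 do not.)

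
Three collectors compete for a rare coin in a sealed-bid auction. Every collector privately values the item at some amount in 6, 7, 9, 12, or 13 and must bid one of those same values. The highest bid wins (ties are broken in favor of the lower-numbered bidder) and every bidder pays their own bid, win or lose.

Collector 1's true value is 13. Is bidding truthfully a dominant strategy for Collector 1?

No

Consider the case where Collector 2 bids 6 and Collector 3 bids 6.
Truthful bid 13: wins, pays 13, utility 13 - 13 = 0.
Bid 6 instead: wins, pays 6, utility 13 - 6 = 7.
Since 7 > 0, bidding 6 is strictly better here, so truthful bidding is not dominant.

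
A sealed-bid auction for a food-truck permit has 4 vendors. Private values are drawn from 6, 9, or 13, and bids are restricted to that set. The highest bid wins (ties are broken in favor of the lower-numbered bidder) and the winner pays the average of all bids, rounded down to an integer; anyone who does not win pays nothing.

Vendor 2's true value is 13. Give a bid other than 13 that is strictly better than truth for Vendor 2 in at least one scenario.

9

Suppose Vendor 1 bids 6, Vendor 3 bids 6 and Vendor 4 bids 6.
Bid 13: wins, pays 7, utility 13 - 7 = 6.
Bid 9: wins, pays 6, utility 13 - 6 = 7.
So bidding 9 beats truth here (7 > 6).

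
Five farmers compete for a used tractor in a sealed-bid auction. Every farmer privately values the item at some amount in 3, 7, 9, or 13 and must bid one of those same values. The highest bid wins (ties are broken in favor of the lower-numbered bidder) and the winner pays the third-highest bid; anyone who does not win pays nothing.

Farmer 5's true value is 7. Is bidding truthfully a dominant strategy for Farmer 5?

No

Consider the case where Farmer 1 bids 3, Farmer 2 bids 3, Farmer 3 bids 3 and Farmer 4 bids 7.
Truthful bid 7: loses, pays 0, utility 0.
Bid 9 instead: wins, pays 3, utility 7 - 3 = 4.
Since 4 > 0, bidding 9 is strictly better here, so truthful bidding is not dominant.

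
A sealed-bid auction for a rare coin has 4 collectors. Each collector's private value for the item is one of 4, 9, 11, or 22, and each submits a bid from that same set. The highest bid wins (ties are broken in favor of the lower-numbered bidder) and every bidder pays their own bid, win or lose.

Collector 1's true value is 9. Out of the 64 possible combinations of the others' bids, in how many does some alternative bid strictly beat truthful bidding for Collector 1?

57

Others bid (4, 4, 4): truth gives 0; bid 4 gives 5 > 0. Violating.
Others bid (4, 4, 11): truth gives -9; bid 11 gives -2 > -9. Violating.
Others bid (4, 4, 22): truth gives -9; bid 4 gives -4 > -9. Violating.
Others bid (4, 9, 11): truth gives -9; bid 11 gives -2 > -9. Violating.
Others bid (4, 4, 9): truth gives 0; no alternative beats it.
Others bid (4, 9, 4): truth gives 0; no alternative beats it.
(Checking all 64 profiles: 57 have a profitable deviation, 7 do not.)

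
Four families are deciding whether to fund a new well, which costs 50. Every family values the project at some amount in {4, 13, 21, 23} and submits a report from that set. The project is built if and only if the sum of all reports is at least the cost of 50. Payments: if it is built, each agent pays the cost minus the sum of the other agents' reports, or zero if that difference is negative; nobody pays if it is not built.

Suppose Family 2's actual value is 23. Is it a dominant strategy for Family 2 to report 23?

Yes

Check each profile of the others' reports and compare truth against every alternative report.
Others report (4, 23, 23): truth gives 23, best alternative gives 23.
Others report (13, 21, 21): truth gives 23, best alternative gives 23.
Others report (13, 21, 23): truth gives 23, best alternative gives 23.
Others report (13, 23, 21): truth gives 23, best alternative gives 23.
Others report (13, 23, 23): truth gives 23, best alternative gives 23.
Others report (21, 13, 21): truth gives 23, best alternative gives 23.
(Remaining 58 profiles checked similarly; truth is weakly best in each.)
In every case the truthful report is at least as good as any alternative, so it is a dominant strategy.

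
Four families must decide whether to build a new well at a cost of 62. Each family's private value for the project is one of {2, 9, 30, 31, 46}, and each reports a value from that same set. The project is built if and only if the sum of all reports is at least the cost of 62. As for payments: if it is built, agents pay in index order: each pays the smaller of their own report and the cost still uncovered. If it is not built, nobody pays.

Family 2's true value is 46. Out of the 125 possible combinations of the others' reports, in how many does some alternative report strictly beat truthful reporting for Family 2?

Others report (2, 2, 30): truth gives 0; report 30 gives 16 > 0. Violating.
Others report (2, 2, 31): truth gives 0; report 30 gives 16 > 0. Violating.
Others report (2, 2, 46): truth gives 0; report 30 gives 16 > 0. Violating.
Others report (2, 9, 30): truth gives 0; report 30 gives 16 > 0. Violating.
Others report (2, 2, 2): truth gives 0; no alternative beats it.
Others report (2, 2, 9): truth gives 0; no alternative beats it.
(Checking all 125 profiles: 116 have a profitable deviation, 9 do not.)

116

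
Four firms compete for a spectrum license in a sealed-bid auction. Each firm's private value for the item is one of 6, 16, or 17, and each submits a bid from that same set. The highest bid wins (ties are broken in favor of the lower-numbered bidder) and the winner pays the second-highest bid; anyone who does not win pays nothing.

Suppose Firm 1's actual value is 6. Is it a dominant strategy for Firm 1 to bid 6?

Check each profile of the others' bids and compare truth against every alternative bid.
Others bid (6, 6, 16): truth gives 0, best alternative gives -10.
Others bid (6, 16, 6): truth gives 0, best alternative gives -10.
Others bid (6, 16, 16): truth gives 0, best alternative gives -10.
Others bid (16, 6, 6): truth gives 0, best alternative gives -10.
Others bid (16, 6, 16): truth gives 0, best alternative gives -10.
Others bid (16, 16, 6): truth gives 0, best alternative gives -10.
(Remaining 21 profiles checked similarly; truth is weakly best in each.)
In every case the truthful bid is at least as good as any alternative, so it is a dominant strategy.

Yes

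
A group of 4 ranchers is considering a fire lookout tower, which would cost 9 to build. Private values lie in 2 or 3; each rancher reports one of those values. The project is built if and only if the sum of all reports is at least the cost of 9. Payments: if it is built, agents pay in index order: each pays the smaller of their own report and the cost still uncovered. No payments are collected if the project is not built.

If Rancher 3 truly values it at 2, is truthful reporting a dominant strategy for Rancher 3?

Yes

Check each profile of the others' reports and compare truth against every alternative report.
Others report (2, 2, 2): truth gives 0, best alternative gives -1.
Others report (2, 2, 3): truth gives 0, best alternative gives -1.
Others report (2, 3, 2): truth gives 0, best alternative gives -1.
Others report (2, 3, 3): truth gives 0, best alternative gives -1.
Others report (3, 2, 2): truth gives 0, best alternative gives -1.
Others report (3, 2, 3): truth gives 0, best alternative gives -1.
(Remaining 2 profiles checked similarly; truth is weakly best in each.)
In every case the truthful report is at least as good as any alternative, so it is a dominant strategy.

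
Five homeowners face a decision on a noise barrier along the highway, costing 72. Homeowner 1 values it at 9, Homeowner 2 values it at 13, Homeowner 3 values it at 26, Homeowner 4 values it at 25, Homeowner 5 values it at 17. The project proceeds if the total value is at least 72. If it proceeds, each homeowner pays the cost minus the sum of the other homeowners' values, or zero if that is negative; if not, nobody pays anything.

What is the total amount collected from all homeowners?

15

Total value 90 ≥ cost 72, so it is built.
Homeowner 1: others sum to 81; max(0, 72 - 81) = 0.
Homeowner 2: others sum to 77; max(0, 72 - 77) = 0.
Homeowner 3: others sum to 64; max(0, 72 - 64) = 8.
Homeowner 4: others sum to 65; max(0, 72 - 65) = 7.
Homeowner 5: others sum to 73; max(0, 72 - 73) = 0.
Total collected = 0 + 0 + 8 + 7 + 0 = 15.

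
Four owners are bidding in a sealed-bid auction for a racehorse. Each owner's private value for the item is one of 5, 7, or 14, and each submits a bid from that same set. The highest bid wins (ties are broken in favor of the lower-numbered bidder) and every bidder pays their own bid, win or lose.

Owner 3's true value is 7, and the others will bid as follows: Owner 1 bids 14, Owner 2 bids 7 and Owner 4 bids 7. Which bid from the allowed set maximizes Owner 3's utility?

5

Bid 5: loses but pays 5, utility -5.
Bid 7: loses but pays 7, utility -7.
Bid 14: loses but pays 14, utility -14.
The best choice is 5 with utility -5.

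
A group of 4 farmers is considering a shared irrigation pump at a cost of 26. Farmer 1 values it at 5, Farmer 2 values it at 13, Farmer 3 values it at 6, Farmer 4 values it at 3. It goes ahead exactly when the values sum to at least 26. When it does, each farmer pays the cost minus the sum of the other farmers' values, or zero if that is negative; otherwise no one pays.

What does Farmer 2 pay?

12

Total value 27 ≥ cost 26, so the project is built.
The other farmers' values sum to 14.
Cost minus that sum is 26 - 14 = 12.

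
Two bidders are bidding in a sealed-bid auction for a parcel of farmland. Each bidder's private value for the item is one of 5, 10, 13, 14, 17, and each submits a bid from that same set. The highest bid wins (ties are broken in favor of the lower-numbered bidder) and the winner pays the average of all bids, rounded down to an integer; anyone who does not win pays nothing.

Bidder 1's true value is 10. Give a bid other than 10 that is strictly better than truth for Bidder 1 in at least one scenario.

Suppose Bidder 2 bids 5.
Bid 10: wins, pays 7, utility 10 - 7 = 3.
Bid 5: wins, pays 5, utility 10 - 5 = 5.
So bidding 5 beats truth here (5 > 3).

5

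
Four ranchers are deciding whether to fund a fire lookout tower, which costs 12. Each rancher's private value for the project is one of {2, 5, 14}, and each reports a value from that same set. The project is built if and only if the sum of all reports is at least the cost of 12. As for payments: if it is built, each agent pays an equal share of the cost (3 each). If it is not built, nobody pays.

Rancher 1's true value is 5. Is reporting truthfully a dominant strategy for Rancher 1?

Consider the case where Rancher 2 reports 2, Rancher 3 reports 2 and Rancher 4 reports 2.
Truthful report 5: project not built, utility 0.
Report 14 instead: project built, pays 3, utility 5 - 3 = 2.
Since 2 > 0, reporting 14 is strictly better here, so truthful reporting is not dominant.

No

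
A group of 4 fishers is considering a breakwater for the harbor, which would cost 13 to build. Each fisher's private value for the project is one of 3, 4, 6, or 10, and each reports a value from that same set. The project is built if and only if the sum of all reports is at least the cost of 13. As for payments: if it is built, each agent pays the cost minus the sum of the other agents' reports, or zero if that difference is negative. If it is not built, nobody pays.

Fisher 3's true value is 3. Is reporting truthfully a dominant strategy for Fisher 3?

Yes

Check each profile of the others' reports and compare truth against every alternative report.
Others report (3, 3, 3): truth gives 0, best alternative gives -1.
Others report (3, 3, 10): truth gives 3, best alternative gives 3.
Others report (3, 4, 6): truth gives 3, best alternative gives 3.
Others report (3, 4, 10): truth gives 3, best alternative gives 3.
Others report (3, 6, 4): truth gives 3, best alternative gives 3.
Others report (3, 6, 6): truth gives 3, best alternative gives 3.
(Remaining 58 profiles checked similarly; truth is weakly best in each.)
In every case the truthful report is at least as good as any alternative, so it is a dominant strategy.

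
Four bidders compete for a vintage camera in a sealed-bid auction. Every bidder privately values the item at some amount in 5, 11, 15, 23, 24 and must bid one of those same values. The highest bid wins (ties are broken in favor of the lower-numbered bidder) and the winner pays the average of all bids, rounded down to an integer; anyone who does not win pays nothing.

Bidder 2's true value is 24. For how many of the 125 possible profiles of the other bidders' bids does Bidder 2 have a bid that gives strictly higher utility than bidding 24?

18

Others bid (5, 5, 5): truth gives 15; bid 11 gives 18 > 15. Violating.
Others bid (5, 5, 11): truth gives 13; bid 11 gives 16 > 13. Violating.
Others bid (5, 5, 15): truth gives 12; bid 15 gives 14 > 12. Violating.
Others bid (5, 11, 5): truth gives 13; bid 11 gives 16 > 13. Violating.
Others bid (5, 5, 23): truth gives 10; no alternative beats it.
Others bid (5, 5, 24): truth gives 10; no alternative beats it.
(Checking all 125 profiles: 18 have a profitable deviation, 107 do not.)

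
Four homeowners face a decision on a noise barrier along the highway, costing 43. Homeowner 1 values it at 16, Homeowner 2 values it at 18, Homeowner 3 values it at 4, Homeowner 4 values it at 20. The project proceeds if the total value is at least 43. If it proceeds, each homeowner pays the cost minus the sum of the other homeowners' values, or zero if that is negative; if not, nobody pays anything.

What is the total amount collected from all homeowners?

Total value 58 ≥ cost 43, so it is built.
Homeowner 1: others sum to 42; max(0, 43 - 42) = 1.
Homeowner 2: others sum to 40; max(0, 43 - 40) = 3.
Homeowner 3: others sum to 54; max(0, 43 - 54) = 0.
Homeowner 4: others sum to 38; max(0, 43 - 38) = 5.
Total collected = 1 + 3 + 0 + 5 = 9.

9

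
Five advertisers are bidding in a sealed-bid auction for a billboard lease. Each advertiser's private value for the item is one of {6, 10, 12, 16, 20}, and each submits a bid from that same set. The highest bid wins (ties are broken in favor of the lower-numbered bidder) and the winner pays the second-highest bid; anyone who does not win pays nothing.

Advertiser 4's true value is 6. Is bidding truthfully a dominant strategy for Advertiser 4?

Check each profile of the others' bids and compare truth against every alternative bid.
Others bid (6, 6, 6, 10): truth gives 0, best alternative gives -4.
Others bid (6, 6, 6, 6): truth gives 0, best alternative gives 0.
Others bid (6, 6, 6, 12): truth gives 0, best alternative gives 0.
Others bid (6, 6, 6, 16): truth gives 0, best alternative gives 0.
Others bid (6, 6, 6, 20): truth gives 0, best alternative gives 0.
Others bid (6, 6, 10, 6): truth gives 0, best alternative gives 0.
(Remaining 619 profiles checked similarly; truth is weakly best in each.)
In every case the truthful bid is at least as good as any alternative, so it is a dominant strategy.

Yes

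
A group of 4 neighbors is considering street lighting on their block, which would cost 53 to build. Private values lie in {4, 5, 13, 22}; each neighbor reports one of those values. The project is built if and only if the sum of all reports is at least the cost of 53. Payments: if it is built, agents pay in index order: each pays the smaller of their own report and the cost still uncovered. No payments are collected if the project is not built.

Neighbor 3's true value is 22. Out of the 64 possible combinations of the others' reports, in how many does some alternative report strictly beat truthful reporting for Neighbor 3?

19

Others report (4, 22, 22): truth gives 0; report 5 gives 17 > 0. Violating.
Others report (5, 13, 22): truth gives 0; report 13 gives 9 > 0. Violating.
Others report (5, 22, 13): truth gives 0; report 13 gives 9 > 0. Violating.
Others report (5, 22, 22): truth gives 0; report 4 gives 18 > 0. Violating.
Others report (4, 4, 4): truth gives 0; no alternative beats it.
Others report (4, 4, 5): truth gives 0; no alternative beats it.
(Checking all 64 profiles: 19 have a profitable deviation, 45 do not.)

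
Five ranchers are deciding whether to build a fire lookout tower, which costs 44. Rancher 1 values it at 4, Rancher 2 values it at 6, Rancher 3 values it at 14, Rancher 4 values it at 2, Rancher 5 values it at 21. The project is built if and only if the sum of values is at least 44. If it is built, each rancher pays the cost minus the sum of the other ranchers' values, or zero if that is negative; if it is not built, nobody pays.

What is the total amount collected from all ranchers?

Total value 47 ≥ cost 44, so it is built.
Rancher 1: others sum to 43; max(0, 44 - 43) = 1.
Rancher 2: others sum to 41; max(0, 44 - 41) = 3.
Rancher 3: others sum to 33; max(0, 44 - 33) = 11.
Rancher 4: others sum to 45; max(0, 44 - 45) = 0.
Rancher 5: others sum to 26; max(0, 44 - 26) = 18.
Total collected = 1 + 3 + 11 + 0 + 18 = 33.

33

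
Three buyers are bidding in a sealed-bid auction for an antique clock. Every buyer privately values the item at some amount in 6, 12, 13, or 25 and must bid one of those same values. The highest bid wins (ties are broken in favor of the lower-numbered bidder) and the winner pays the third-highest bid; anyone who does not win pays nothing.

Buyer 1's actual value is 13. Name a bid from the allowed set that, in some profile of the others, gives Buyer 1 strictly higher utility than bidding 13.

Suppose Buyer 2 bids 6 and Buyer 3 bids 25.
Bid 13: loses, pays 0, utility 0.
Bid 25: wins, pays 6, utility 13 - 6 = 7.
So bidding 25 beats truth here (7 > 0).

25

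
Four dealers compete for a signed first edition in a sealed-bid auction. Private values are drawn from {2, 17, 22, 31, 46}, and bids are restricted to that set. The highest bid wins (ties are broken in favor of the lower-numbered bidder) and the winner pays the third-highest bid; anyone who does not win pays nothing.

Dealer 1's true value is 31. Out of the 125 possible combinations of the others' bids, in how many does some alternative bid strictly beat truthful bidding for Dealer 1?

27

Others bid (2, 2, 46): truth gives 0; bid 46 gives 29 > 0. Violating.
Others bid (2, 17, 46): truth gives 0; bid 46 gives 14 > 0. Violating.
Others bid (2, 22, 46): truth gives 0; bid 46 gives 9 > 0. Violating.
Others bid (2, 46, 2): truth gives 0; bid 46 gives 29 > 0. Violating.
Others bid (2, 2, 2): truth gives 29; no alternative beats it.
Others bid (2, 2, 17): truth gives 29; no alternative beats it.
(Checking all 125 profiles: 27 have a profitable deviation, 98 do not.)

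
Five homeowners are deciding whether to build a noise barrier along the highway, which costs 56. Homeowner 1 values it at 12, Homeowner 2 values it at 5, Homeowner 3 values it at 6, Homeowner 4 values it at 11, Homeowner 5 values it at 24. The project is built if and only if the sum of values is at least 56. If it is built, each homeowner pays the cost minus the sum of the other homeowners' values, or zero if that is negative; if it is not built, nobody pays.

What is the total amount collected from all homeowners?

48

Total value 58 ≥ cost 56, so it is built.
Homeowner 1: others sum to 46; max(0, 56 - 46) = 10.
Homeowner 2: others sum to 53; max(0, 56 - 53) = 3.
Homeowner 3: others sum to 52; max(0, 56 - 52) = 4.
Homeowner 4: others sum to 47; max(0, 56 - 47) = 9.
Homeowner 5: others sum to 34; max(0, 56 - 34) = 22.
Total collected = 10 + 3 + 4 + 9 + 22 = 48.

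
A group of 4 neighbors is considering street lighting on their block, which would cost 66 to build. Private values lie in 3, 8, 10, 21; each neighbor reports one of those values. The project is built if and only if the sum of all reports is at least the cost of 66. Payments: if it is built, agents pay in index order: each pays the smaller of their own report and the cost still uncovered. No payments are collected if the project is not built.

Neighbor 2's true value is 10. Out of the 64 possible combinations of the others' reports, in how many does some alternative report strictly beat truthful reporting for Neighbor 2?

1

Others report (21, 21, 21): truth gives 0; report 3 gives 7 > 0. Violating.
Others report (3, 3, 3): truth gives 0; no alternative beats it.
Others report (3, 3, 8): truth gives 0; no alternative beats it.
(Checking all 64 profiles: 1 has a profitable deviation, 63 do not.)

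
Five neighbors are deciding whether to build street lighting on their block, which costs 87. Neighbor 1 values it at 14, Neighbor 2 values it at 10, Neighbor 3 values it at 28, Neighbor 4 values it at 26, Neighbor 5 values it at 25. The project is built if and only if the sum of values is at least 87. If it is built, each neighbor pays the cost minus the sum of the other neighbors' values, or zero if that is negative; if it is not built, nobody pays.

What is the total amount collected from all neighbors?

Total value 103 ≥ cost 87, so it is built.
Neighbor 1: others sum to 89; max(0, 87 - 89) = 0.
Neighbor 2: others sum to 93; max(0, 87 - 93) = 0.
Neighbor 3: others sum to 75; max(0, 87 - 75) = 12.
Neighbor 4: others sum to 77; max(0, 87 - 77) = 10.
Neighbor 5: others sum to 78; max(0, 87 - 78) = 9.
Total collected = 0 + 0 + 12 + 10 + 9 = 31.

31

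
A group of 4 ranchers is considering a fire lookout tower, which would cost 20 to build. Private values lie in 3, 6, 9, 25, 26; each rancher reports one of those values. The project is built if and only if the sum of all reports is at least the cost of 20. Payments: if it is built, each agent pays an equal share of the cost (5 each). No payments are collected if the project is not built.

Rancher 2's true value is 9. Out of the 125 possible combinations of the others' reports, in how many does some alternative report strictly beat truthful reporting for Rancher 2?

1

Others report (3, 3, 3): truth gives 0; report 25 gives 4 > 0. Violating.
Others report (3, 3, 6): truth gives 4; no alternative beats it.
Others report (3, 3, 9): truth gives 4; no alternative beats it.
(Checking all 125 profiles: 1 has a profitable deviation, 124 do not.)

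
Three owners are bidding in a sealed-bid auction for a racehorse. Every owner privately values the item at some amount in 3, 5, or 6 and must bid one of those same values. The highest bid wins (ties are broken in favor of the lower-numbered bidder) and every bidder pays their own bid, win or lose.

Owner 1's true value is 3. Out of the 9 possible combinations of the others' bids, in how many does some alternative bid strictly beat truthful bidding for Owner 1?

3

Others bid (3, 5): truth gives -3; bid 5 gives -2 > -3. Violating.
Others bid (5, 3): truth gives -3; bid 5 gives -2 > -3. Violating.
Others bid (5, 5): truth gives -3; bid 5 gives -2 > -3. Violating.
Others bid (3, 3): truth gives 0; no alternative beats it.
Others bid (3, 6): truth gives -3; no alternative beats it.
(Checking all 9 profiles: 3 have a profitable deviation, 6 do not.)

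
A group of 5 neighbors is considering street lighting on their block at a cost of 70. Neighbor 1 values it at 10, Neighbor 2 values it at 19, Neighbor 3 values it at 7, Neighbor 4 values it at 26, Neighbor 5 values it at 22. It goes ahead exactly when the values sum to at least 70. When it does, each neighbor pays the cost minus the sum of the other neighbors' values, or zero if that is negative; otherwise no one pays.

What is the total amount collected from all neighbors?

25

Total value 84 ≥ cost 70, so it is built.
Neighbor 1: others sum to 74; max(0, 70 - 74) = 0.
Neighbor 2: others sum to 65; max(0, 70 - 65) = 5.
Neighbor 3: others sum to 77; max(0, 70 - 77) = 0.
Neighbor 4: others sum to 58; max(0, 70 - 58) = 12.
Neighbor 5: others sum to 62; max(0, 70 - 62) = 8.
Total collected = 0 + 5 + 0 + 12 + 8 = 25.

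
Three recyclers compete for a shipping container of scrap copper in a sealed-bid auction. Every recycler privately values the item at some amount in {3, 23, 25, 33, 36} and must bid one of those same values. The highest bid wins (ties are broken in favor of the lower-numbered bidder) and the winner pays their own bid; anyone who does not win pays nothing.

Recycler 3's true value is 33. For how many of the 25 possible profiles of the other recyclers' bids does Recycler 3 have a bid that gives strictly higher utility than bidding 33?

Others bid (3, 3): truth gives 0; bid 23 gives 10 > 0. Violating.
Others bid (3, 23): truth gives 0; bid 25 gives 8 > 0. Violating.
Others bid (23, 3): truth gives 0; bid 25 gives 8 > 0. Violating.
Others bid (23, 23): truth gives 0; bid 25 gives 8 > 0. Violating.
Others bid (3, 25): truth gives 0; no alternative beats it.
Others bid (3, 33): truth gives 0; no alternative beats it.
(Checking all 25 profiles: 4 have a profitable deviation, 21 do not.)

4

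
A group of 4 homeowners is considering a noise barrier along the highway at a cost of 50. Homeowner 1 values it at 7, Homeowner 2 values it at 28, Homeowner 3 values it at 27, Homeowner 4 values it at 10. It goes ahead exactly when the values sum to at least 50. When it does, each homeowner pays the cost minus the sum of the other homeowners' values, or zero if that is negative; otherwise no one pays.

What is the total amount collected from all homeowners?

Total value 72 ≥ cost 50, so it is built.
Homeowner 1: others sum to 65; max(0, 50 - 65) = 0.
Homeowner 2: others sum to 44; max(0, 50 - 44) = 6.
Homeowner 3: others sum to 45; max(0, 50 - 45) = 5.
Homeowner 4: others sum to 62; max(0, 50 - 62) = 0.
Total collected = 0 + 6 + 5 + 0 = 11.

11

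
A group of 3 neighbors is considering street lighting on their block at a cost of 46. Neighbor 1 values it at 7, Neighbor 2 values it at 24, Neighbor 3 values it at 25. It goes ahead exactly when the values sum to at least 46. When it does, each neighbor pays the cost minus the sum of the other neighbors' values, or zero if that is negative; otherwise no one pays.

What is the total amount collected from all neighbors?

Total value 56 ≥ cost 46, so it is built.
Neighbor 1: others sum to 49; max(0, 46 - 49) = 0.
Neighbor 2: others sum to 32; max(0, 46 - 32) = 14.
Neighbor 3: others sum to 31; max(0, 46 - 31) = 15.
Total collected = 0 + 14 + 15 = 29.

29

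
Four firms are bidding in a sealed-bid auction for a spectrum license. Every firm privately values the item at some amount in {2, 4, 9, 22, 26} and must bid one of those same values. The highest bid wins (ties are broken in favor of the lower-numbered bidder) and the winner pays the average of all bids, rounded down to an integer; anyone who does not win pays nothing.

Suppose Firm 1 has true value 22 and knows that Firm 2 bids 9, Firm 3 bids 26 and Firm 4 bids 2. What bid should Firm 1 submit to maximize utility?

Bid 2: loses, pays 0, utility 0.
Bid 4: loses, pays 0, utility 0.
Bid 9: loses, pays 0, utility 0.
Bid 22: loses, pays 0, utility 0.
Bid 26: wins, pays 15, utility 22 - 15 = 7.
The best choice is 26 with utility 7.

26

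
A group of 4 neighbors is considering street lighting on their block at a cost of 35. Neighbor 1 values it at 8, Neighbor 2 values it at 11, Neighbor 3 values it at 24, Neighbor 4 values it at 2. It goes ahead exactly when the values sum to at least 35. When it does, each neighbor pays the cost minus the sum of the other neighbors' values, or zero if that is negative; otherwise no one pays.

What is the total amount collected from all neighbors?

Total value 45 ≥ cost 35, so it is built.
Neighbor 1: others sum to 37; max(0, 35 - 37) = 0.
Neighbor 2: others sum to 34; max(0, 35 - 34) = 1.
Neighbor 3: others sum to 21; max(0, 35 - 21) = 14.
Neighbor 4: others sum to 43; max(0, 35 - 43) = 0.
Total collected = 0 + 1 + 14 + 0 = 15.

15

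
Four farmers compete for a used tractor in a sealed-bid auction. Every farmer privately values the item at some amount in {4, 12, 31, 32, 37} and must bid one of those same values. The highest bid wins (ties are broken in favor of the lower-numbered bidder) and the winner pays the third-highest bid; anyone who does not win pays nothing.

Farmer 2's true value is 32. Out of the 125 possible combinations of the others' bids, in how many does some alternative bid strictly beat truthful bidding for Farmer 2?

Others bid (4, 4, 37): truth gives 0; bid 37 gives 28 > 0. Violating.
Others bid (4, 12, 37): truth gives 0; bid 37 gives 20 > 0. Violating.
Others bid (4, 31, 37): truth gives 0; bid 37 gives 1 > 0. Violating.
Others bid (4, 37, 4): truth gives 0; bid 37 gives 28 > 0. Violating.
Others bid (4, 4, 4): truth gives 28; no alternative beats it.
Others bid (4, 4, 12): truth gives 28; no alternative beats it.
(Checking all 125 profiles: 27 have a profitable deviation, 98 do not.)

27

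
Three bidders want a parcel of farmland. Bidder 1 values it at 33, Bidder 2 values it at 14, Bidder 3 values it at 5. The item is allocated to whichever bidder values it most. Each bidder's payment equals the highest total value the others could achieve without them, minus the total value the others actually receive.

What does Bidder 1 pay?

Bidder 1 has the highest value and receives the item.
Without Bidder 1, the item would go to the next-highest value, 14, so the others could achieve 14.
With Bidder 1 present and winning, the others receive nothing, so their total is 0.
Payment = 14 - 0 = 14.

14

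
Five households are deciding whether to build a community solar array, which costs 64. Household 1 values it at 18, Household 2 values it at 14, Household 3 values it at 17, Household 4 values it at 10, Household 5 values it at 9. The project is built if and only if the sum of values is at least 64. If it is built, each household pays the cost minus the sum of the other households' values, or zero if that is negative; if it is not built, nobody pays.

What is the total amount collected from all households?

48

Total value 68 ≥ cost 64, so it is built.
Household 1: others sum to 50; max(0, 64 - 50) = 14.
Household 2: others sum to 54; max(0, 64 - 54) = 10.
Household 3: others sum to 51; max(0, 64 - 51) = 13.
Household 4: others sum to 58; max(0, 64 - 58) = 6.
Household 5: others sum to 59; max(0, 64 - 59) = 5.
Total collected = 14 + 10 + 13 + 6 + 5 = 48.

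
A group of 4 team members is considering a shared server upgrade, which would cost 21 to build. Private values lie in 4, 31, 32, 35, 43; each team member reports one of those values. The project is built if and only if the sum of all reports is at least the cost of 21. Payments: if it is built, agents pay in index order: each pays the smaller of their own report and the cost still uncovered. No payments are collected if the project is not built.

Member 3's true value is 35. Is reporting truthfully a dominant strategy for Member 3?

Consider the case where Member 1 reports 4, Member 2 reports 4 and Member 4 reports 31.
Truthful report 35: project built, pays 13, utility 35 - 13 = 22.
Report 4 instead: project built, pays 4, utility 35 - 4 = 31.
Since 31 > 22, reporting 4 is strictly better here, so truthful reporting is not dominant.

No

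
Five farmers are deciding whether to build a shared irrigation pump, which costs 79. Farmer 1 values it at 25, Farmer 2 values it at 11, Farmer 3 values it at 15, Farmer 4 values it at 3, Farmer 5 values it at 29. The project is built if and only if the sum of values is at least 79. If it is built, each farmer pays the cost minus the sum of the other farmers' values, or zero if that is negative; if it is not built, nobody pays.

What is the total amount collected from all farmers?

Total value 83 ≥ cost 79, so it is built.
Farmer 1: others sum to 58; max(0, 79 - 58) = 21.
Farmer 2: others sum to 72; max(0, 79 - 72) = 7.
Farmer 3: others sum to 68; max(0, 79 - 68) = 11.
Farmer 4: others sum to 80; max(0, 79 - 80) = 0.
Farmer 5: others sum to 54; max(0, 79 - 54) = 25.
Total collected = 21 + 7 + 11 + 0 + 25 = 64.

64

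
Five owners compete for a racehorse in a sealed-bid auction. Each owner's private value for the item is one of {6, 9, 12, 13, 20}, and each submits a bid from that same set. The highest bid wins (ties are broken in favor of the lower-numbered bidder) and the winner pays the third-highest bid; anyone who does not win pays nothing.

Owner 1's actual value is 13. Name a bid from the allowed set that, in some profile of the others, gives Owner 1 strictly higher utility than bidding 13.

20

Suppose Owner 2 bids 6, Owner 3 bids 6, Owner 4 bids 6 and Owner 5 bids 20.
Bid 13: loses, pays 0, utility 0.
Bid 20: wins, pays 6, utility 13 - 6 = 7.
So bidding 20 beats truth here (7 > 0).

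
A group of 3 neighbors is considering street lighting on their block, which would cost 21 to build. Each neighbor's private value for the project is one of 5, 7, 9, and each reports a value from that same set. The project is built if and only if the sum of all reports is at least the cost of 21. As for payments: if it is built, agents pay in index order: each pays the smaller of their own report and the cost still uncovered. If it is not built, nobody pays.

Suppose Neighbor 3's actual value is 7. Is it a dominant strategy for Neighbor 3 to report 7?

Check each profile of the others' reports and compare truth against every alternative report.
Others report (9, 9): truth gives 4, best alternative gives 4.
Others report (7, 9): truth gives 2, best alternative gives 2.
Others report (9, 7): truth gives 2, best alternative gives 2.
Others report (5, 5): truth gives 0, best alternative gives 0.
Others report (5, 7): truth gives 0, best alternative gives 0.
Others report (5, 9): truth gives 0, best alternative gives 0.
(Remaining 3 profiles checked similarly; truth is weakly best in each.)
In every case the truthful report is at least as good as any alternative, so it is a dominant strategy.

Yes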